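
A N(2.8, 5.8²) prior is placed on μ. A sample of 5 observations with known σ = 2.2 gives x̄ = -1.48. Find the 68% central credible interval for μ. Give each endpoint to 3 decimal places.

[-2.325, -0.396]

Posterior precision = 1/5.8² + 5/2.2² = 0.0297 + 1.0331 = 1.0628, so posterior SD = 0.9700.
Posterior mean = (2.8/5.8² + 5·-1.48/2.2²) / 1.0628 = -1.3603.
Interval: -1.3603 ± 0.994 × 0.9700 → [-2.325, -0.396].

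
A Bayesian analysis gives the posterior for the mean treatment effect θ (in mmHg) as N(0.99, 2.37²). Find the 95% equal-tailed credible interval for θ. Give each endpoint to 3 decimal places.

[-3.655, 5.635]

The posterior is symmetric, so the 95% equal-tailed interval is θ = 0.99 ± z·2.37 with z = 1.960.
Half-width: 1.960 × 2.37 = 4.645.
0.99 − 4.645 = -3.655; 0.99 + 4.645 = 5.635.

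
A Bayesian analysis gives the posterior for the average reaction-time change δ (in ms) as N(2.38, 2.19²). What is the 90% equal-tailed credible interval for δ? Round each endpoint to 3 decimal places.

The posterior is symmetric, so the 90% equal-tailed interval is δ = 2.38 ± z·2.19 with z = 1.645.
Half-width: 1.645 × 2.19 = 3.602.
2.38 − 3.602 = -1.222; 2.38 + 3.602 = 5.982.

[-1.222, 5.982]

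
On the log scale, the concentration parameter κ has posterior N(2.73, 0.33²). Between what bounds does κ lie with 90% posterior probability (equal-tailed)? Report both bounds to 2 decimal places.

On the log scale the 90% interval is 2.73 ± 1.645 × 0.33 = [2.1872, 3.2728].
Exponentiate: [e^2.1872, e^3.2728] = [8.91, 26.39].

[8.91, 26.39]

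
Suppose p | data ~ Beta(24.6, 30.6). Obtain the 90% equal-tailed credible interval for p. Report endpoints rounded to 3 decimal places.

Posterior: Beta(24.6, 30.6).
Equal-tailed 90% interval: the 0.05 and 0.95 quantiles of Beta(24.6, 30.6).
Posterior mean ≈ 0.446, SD ≈ 0.066; a Normal approximation gives roughly [0.337, 0.555].
Exact: F⁻¹(0.05) = 0.338; F⁻¹(0.95) = 0.556.

[0.338, 0.556]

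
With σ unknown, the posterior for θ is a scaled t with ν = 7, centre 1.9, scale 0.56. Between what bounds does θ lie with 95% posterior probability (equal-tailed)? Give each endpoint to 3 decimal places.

[0.576, 3.224]

The t_7 distribution is symmetric; the 95% interval is 1.9 ± t·0.56 with t_{0.975,7} = 2.365.
Half-width: 2.365 × 0.56 = 1.324.
1.9 − 1.324 = 0.576; 1.9 + 1.324 = 3.224.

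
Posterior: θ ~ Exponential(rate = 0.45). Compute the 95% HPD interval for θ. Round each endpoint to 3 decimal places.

[0.000, 6.657]

The exponential density is strictly decreasing on [0, ∞), so the HPD interval is anchored at 0: [0, q] with P(θ ≤ q) = 0.95.
q = −ln(1 − 0.95) / 0.45 = 2.9957 / 0.45 = 6.657.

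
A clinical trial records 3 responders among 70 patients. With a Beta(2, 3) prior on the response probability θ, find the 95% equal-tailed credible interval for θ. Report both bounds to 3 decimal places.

[0.022, 0.133]

Posterior: Beta(2+3, 3+67) = Beta(5, 70).
Equal-tailed 95% interval: the 0.025 and 0.975 quantiles of Beta(5, 70).
Posterior mean ≈ 0.067, SD ≈ 0.029; a Normal approximation gives roughly [0.011, 0.123].
Exact: F⁻¹(0.025) = 0.022; F⁻¹(0.975) = 0.133.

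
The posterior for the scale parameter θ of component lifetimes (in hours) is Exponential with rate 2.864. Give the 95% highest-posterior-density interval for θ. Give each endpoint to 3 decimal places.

[0.000, 1.046]

The exponential density is strictly decreasing on [0, ∞), so the HPD interval is anchored at 0: [0, q] with P(θ ≤ q) = 0.95.
q = −ln(1 − 0.95) / 2.864 = 2.9957 / 2.864 = 1.046.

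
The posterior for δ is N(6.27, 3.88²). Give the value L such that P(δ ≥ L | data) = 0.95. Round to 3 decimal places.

Need L with P(δ ≥ L) = 0.95: L = 6.27 − z_{0.05}·3.88.
z = 1.645; L = 6.27 − 1.645 × 3.88 = -0.112.

-0.112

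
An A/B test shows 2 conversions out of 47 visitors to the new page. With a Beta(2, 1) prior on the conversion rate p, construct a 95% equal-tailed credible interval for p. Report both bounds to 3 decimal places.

[0.023, 0.169]

Posterior: Beta(2+2, 1+45) = Beta(4, 46).
Equal-tailed 95% interval: the 0.025 and 0.975 quantiles of Beta(4, 46).
Posterior mean ≈ 0.080, SD ≈ 0.038; a Normal approximation gives roughly [0.006, 0.154].
Exact: F⁻¹(0.025) = 0.023; F⁻¹(0.975) = 0.169.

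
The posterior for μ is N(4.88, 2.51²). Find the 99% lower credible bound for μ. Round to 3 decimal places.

Need L with P(μ ≥ L) = 0.99: L = 4.88 − z_{0.01}·2.51.
z = 2.326; L = 4.88 − 2.326 × 2.51 = -0.959.

-0.959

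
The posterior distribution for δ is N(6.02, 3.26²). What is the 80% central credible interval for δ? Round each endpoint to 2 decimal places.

[1.84, 10.20]

The posterior is symmetric, so the 80% equal-tailed interval is δ = 6.02 ± z·3.26 with z = 1.282.
Half-width: 1.282 × 3.26 = 4.18.
6.02 − 4.18 = 1.84; 6.02 + 4.18 = 10.20.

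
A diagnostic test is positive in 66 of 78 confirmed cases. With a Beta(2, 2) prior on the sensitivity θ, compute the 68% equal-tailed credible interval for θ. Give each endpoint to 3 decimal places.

Posterior: Beta(2+66, 2+12) = Beta(68, 14).
Equal-tailed 68% interval: the 0.16 and 0.84 quantiles of Beta(68, 14).
Posterior mean ≈ 0.829, SD ≈ 0.041; a Normal approximation gives roughly [0.788, 0.870].
Exact: F⁻¹(0.16) = 0.788; F⁻¹(0.84) = 0.870.

[0.788, 0.870]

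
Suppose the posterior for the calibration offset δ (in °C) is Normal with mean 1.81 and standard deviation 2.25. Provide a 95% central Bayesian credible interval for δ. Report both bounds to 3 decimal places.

[-2.600, 6.220]

The posterior is symmetric, so the 95% equal-tailed interval is δ = 1.81 ± z·2.25 with z = 1.960.
Half-width: 1.960 × 2.25 = 4.410.
1.81 − 4.410 = -2.600; 1.81 + 4.410 = 6.220.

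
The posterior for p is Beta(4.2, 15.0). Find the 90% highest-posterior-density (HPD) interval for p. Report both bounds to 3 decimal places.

[0.070, 0.362]

The posterior is unimodal and skewed, so the HPD interval has equal density at both endpoints and is the shortest 90% interval.
Solving f(0.070) = f(0.362) with F(0.362) − F(0.070) = 0.90 gives [0.070, 0.362].
For comparison, the equal-tailed interval is [0.086, 0.386]; the HPD is narrower and shifted toward the mode.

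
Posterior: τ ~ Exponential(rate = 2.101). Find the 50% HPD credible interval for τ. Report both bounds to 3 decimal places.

The exponential density is strictly decreasing on [0, ∞), so the HPD interval is anchored at 0: [0, q] with P(τ ≤ q) = 0.50.
q = −ln(1 − 0.50) / 2.101 = 0.6931 / 2.101 = 0.330.

[0.000, 0.330]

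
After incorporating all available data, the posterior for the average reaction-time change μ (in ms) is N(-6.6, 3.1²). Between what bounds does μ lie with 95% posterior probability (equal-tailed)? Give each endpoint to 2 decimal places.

The posterior is symmetric, so the 95% equal-tailed interval is μ = -6.6 ± z·3.1 with z = 1.960.
Half-width: 1.960 × 3.1 = 6.08.
-6.6 − 6.08 = -12.68; -6.6 + 6.08 = -0.52.

[-12.68, -0.52]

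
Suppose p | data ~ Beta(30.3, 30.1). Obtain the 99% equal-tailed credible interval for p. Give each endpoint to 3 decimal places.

[0.340, 0.663]

Posterior: Beta(30.3, 30.1).
Equal-tailed 99% interval: the 0.005 and 0.995 quantiles of Beta(30.3, 30.1).
Posterior mean ≈ 0.502, SD ≈ 0.064; a Normal approximation gives roughly [0.337, 0.666].
Exact: F⁻¹(0.005) = 0.340; F⁻¹(0.995) = 0.663.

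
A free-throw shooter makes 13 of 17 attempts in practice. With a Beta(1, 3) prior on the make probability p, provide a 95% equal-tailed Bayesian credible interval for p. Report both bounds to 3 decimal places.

Posterior: Beta(1+13, 3+4) = Beta(14, 7).
Equal-tailed 95% interval: the 0.025 and 0.975 quantiles of Beta(14, 7).
Posterior mean ≈ 0.667, SD ≈ 0.101; a Normal approximation gives roughly [0.470, 0.864].
Exact: F⁻¹(0.025) = 0.457; F⁻¹(0.975) = 0.846.

[0.457, 0.846]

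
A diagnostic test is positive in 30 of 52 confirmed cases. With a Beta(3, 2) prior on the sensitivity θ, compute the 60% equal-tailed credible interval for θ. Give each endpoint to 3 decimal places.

Posterior: Beta(3+30, 2+22) = Beta(33, 24).
Equal-tailed 60% interval: the 0.2 and 0.8 quantiles of Beta(33, 24).
Posterior mean ≈ 0.579, SD ≈ 0.065; a Normal approximation gives roughly [0.524, 0.634].
Exact: F⁻¹(0.2) = 0.524; F⁻¹(0.8) = 0.634.

[0.524, 0.634]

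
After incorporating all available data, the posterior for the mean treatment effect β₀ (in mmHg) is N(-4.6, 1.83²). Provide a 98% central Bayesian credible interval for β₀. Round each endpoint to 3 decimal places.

[-8.857, -0.343]

The posterior is symmetric, so the 98% equal-tailed interval is β₀ = -4.6 ± z·1.83 with z = 2.326.
Half-width: 2.326 × 1.83 = 4.257.
-4.6 − 4.257 = -8.857; -4.6 + 4.257 = -0.343.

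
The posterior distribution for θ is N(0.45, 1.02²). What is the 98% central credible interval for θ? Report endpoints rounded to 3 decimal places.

[-1.923, 2.823]

The posterior is symmetric, so the 98% equal-tailed interval is θ = 0.45 ± z·1.02 with z = 2.326.
Half-width: 2.326 × 1.02 = 2.373.
0.45 − 2.373 = -1.923; 0.45 + 2.373 = 2.823.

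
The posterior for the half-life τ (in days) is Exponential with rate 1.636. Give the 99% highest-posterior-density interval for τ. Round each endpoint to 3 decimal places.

[0.000, 2.815]

The exponential density is strictly decreasing on [0, ∞), so the HPD interval is anchored at 0: [0, q] with P(τ ≤ q) = 0.99.
q = −ln(1 − 0.99) / 1.636 = 4.6052 / 1.636 = 2.815.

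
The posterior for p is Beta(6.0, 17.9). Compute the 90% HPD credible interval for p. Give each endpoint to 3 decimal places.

[0.108, 0.389]

The posterior is unimodal and skewed, so the HPD interval has equal density at both endpoints and is the shortest 90% interval.
Solving f(0.108) = f(0.389) with F(0.389) − F(0.108) = 0.90 gives [0.108, 0.389].
For comparison, the equal-tailed interval is [0.121, 0.405]; the HPD is narrower and shifted toward the mode.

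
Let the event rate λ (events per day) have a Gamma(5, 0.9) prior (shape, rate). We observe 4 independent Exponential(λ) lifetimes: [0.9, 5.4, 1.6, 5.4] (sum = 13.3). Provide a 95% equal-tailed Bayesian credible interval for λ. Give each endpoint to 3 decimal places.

[0.290, 1.110]

Posterior: Gamma(5+4, 0.9+13.3) = Gamma(9, 14.2) (shape, rate).
Equal-tailed 95% interval: Gamma(9, 14.2) quantiles at 0.025 and 0.975.
Posterior mean ≈ 0.634, SD ≈ 0.211; a Normal approximation gives roughly [0.220, 1.048].
Exact: lower = 0.290; upper = 1.110.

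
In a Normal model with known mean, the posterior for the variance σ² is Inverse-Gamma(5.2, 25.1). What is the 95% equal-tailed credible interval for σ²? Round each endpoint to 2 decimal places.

Inverse-Gamma(5.2, 25.1) quantiles: F⁻¹(0.025) and F⁻¹(0.975).
Equivalently, 1/σ² ~ Gamma(5.2, rate = 25.1); invert its 0.975 and 0.025 quantiles.
Posterior mean ≈ 5.98, SD ≈ 3.34; a Normal approximation gives roughly [-0.57, 12.52].
Exact: lower = 2.38; upper = 14.46.

[2.38, 14.46]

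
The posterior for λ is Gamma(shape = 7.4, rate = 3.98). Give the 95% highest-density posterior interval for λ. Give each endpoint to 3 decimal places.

[0.652, 3.219]

The posterior is unimodal and skewed, so the HPD interval has equal density at both endpoints and is the shortest 95% interval.
Solving f(0.652) = f(3.219) with F(3.219) − F(0.652) = 0.95 gives [0.652, 3.219].
For comparison, the equal-tailed interval is [0.771, 3.419]; the HPD is narrower and shifted toward the mode.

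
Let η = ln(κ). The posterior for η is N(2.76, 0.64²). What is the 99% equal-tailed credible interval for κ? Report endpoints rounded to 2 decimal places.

[3.04, 82.15]

On the log scale the 99% interval is 2.76 ± 2.576 × 0.64 = [1.1115, 4.4085].
Exponentiate: [e^1.1115, e^4.4085] = [3.04, 82.15].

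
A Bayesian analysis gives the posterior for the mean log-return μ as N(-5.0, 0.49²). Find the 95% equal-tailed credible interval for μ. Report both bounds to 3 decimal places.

[-5.960, -4.040]

The posterior is symmetric, so the 95% equal-tailed interval is μ = -5.0 ± z·0.49 with z = 1.960.
Half-width: 1.960 × 0.49 = 0.960.
-5.0 − 0.960 = -5.960; -5.0 + 0.960 = -4.040.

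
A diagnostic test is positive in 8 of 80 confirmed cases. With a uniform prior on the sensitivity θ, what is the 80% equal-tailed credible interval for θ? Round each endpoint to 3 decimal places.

Posterior: Beta(1+8, 1+72) = Beta(9, 73).
Equal-tailed 80% interval: the 0.1 and 0.9 quantiles of Beta(9, 73).
Posterior mean ≈ 0.110, SD ≈ 0.034; a Normal approximation gives roughly [0.066, 0.154].
Exact: F⁻¹(0.1) = 0.068; F⁻¹(0.9) = 0.155.

[0.068, 0.155]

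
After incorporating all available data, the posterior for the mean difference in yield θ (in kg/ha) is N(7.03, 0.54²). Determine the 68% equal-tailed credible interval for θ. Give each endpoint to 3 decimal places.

The posterior is symmetric, so the 68% equal-tailed interval is θ = 7.03 ± z·0.54 with z = 0.994.
Half-width: 0.994 × 0.54 = 0.537.
7.03 − 0.537 = 6.493; 7.03 + 0.537 = 7.567.

[6.493, 7.567]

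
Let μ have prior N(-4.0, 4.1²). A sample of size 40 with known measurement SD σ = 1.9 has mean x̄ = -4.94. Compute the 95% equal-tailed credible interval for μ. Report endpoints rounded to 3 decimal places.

Posterior precision = 1/4.1² + 40/1.9² = 0.0595 + 11.0803 = 11.1398, so posterior SD = 0.2996.
Posterior mean = (-4.0/4.1² + 40·-4.94/1.9²) / 11.1398 = -4.9350.
Interval: -4.9350 ± 1.960 × 0.2996 → [-5.522, -4.348].

[-5.522, -4.348]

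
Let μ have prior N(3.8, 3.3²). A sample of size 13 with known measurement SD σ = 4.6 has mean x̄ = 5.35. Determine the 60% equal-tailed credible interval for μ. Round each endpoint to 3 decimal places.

[4.147, 6.150]

Posterior precision = 1/3.3² + 13/4.6² = 0.0918 + 0.6144 = 0.7062, so posterior SD = 1.1900.
Posterior mean = (3.8/3.3² + 13·5.35/4.6²) / 0.7062 = 5.1485.
Interval: 5.1485 ± 0.842 × 1.1900 → [4.147, 6.150].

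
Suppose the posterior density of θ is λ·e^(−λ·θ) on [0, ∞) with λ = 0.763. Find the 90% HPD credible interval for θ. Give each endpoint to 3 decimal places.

The exponential density is strictly decreasing on [0, ∞), so the HPD interval is anchored at 0: [0, q] with P(θ ≤ q) = 0.90.
q = −ln(1 − 0.90) / 0.763 = 2.3026 / 0.763 = 3.018.

[0.000, 3.018]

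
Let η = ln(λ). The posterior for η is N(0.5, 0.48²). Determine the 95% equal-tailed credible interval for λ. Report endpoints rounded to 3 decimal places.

On the log scale the 95% interval is 0.5 ± 1.960 × 0.48 = [-0.4408, 1.4408].
Exponentiate: [e^-0.4408, e^1.4408] = [0.644, 4.224].

[0.644, 4.224]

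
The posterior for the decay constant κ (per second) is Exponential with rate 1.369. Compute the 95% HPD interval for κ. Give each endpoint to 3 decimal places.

The exponential density is strictly decreasing on [0, ∞), so the HPD interval is anchored at 0: [0, q] with P(κ ≤ q) = 0.95.
q = −ln(1 − 0.95) / 1.369 = 2.9957 / 1.369 = 2.188.

[0.000, 2.188]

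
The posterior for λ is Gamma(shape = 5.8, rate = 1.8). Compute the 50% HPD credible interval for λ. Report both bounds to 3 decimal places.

[1.916, 3.591]

The posterior is unimodal and skewed, so the HPD interval has equal density at both endpoints and is the shortest 50% interval.
Solving f(1.916) = f(3.591) with F(3.591) − F(1.916) = 0.50 gives [1.916, 3.591].
For comparison, the equal-tailed interval is [2.249, 3.997]; the HPD is narrower and shifted toward the mode.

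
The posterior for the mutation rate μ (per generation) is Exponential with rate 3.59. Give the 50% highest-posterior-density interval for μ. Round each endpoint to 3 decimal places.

The exponential density is strictly decreasing on [0, ∞), so the HPD interval is anchored at 0: [0, q] with P(μ ≤ q) = 0.50.
q = −ln(1 − 0.50) / 3.59 = 0.6931 / 3.59 = 0.193.

[0.000, 0.193]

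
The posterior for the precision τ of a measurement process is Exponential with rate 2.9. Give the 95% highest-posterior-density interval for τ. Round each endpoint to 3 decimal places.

The exponential density is strictly decreasing on [0, ∞), so the HPD interval is anchored at 0: [0, q] with P(τ ≤ q) = 0.95.
q = −ln(1 − 0.95) / 2.9 = 2.9957 / 2.9 = 1.033.

[0.000, 1.033]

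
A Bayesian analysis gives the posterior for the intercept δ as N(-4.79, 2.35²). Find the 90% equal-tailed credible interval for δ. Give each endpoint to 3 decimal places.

The posterior is symmetric, so the 90% equal-tailed interval is δ = -4.79 ± z·2.35 with z = 1.645.
Half-width: 1.645 × 2.35 = 3.865.
-4.79 − 3.865 = -8.655; -4.79 + 3.865 = -0.925.

[-8.655, -0.925]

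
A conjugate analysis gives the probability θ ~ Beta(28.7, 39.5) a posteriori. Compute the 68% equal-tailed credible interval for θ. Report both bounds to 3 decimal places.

[0.361, 0.480]

Posterior: Beta(28.7, 39.5).
Equal-tailed 68% interval: the 0.16 and 0.84 quantiles of Beta(28.7, 39.5).
Posterior mean ≈ 0.421, SD ≈ 0.059; a Normal approximation gives roughly [0.362, 0.480].
Exact: F⁻¹(0.16) = 0.361; F⁻¹(0.84) = 0.480.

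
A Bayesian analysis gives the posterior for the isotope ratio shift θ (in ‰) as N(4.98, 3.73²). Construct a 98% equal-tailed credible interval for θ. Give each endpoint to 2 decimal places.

The posterior is symmetric, so the 98% equal-tailed interval is θ = 4.98 ± z·3.73 with z = 2.326.
Half-width: 2.326 × 3.73 = 8.68.
4.98 − 8.68 = -3.70; 4.98 + 8.68 = 13.66.

[-3.70, 13.66]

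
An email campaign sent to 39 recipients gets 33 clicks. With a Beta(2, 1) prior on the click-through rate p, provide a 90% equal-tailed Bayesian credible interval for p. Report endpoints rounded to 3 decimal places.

Posterior: Beta(2+33, 1+6) = Beta(35, 7).
Equal-tailed 90% interval: the 0.05 and 0.95 quantiles of Beta(35, 7).
Posterior mean ≈ 0.833, SD ≈ 0.057; a Normal approximation gives roughly [0.740, 0.927].
Exact: F⁻¹(0.05) = 0.731; F⁻¹(0.95) = 0.917.

[0.731, 0.917]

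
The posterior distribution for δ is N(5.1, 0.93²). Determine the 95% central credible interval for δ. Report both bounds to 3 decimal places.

The posterior is symmetric, so the 95% equal-tailed interval is δ = 5.1 ± z·0.93 with z = 1.960.
Half-width: 1.960 × 0.93 = 1.823.
5.1 − 1.823 = 3.277; 5.1 + 1.823 = 6.923.

[3.277, 6.923]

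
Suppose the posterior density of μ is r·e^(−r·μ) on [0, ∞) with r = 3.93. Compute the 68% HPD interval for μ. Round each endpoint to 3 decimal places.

The exponential density is strictly decreasing on [0, ∞), so the HPD interval is anchored at 0: [0, q] with P(μ ≤ q) = 0.68.
q = −ln(1 − 0.68) / 3.93 = 1.1394 / 3.93 = 0.290.

[0.000, 0.290]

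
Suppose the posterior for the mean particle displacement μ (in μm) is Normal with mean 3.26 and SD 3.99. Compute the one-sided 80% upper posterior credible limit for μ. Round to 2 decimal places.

6.62

Need U with P(μ ≤ U) = 0.80: U = 3.26 + z_{0.2}·3.99.
z = 0.842; U = 3.26 + 0.842 × 3.99 = 6.62.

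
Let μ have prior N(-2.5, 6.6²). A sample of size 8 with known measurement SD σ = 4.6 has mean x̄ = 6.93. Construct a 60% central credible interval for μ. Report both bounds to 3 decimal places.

[5.061, 7.719]

Posterior precision = 1/6.6² + 8/4.6² = 0.0230 + 0.3781 = 0.4010, so posterior SD = 1.5791.
Posterior mean = (-2.5/6.6² + 8·6.93/4.6²) / 0.4010 = 6.3902.
Interval: 6.3902 ± 0.842 × 1.5791 → [5.061, 7.719].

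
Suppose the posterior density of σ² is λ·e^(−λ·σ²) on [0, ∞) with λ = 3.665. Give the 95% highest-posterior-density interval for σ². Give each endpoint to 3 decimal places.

[0.000, 0.817]

The exponential density is strictly decreasing on [0, ∞), so the HPD interval is anchored at 0: [0, q] with P(σ² ≤ q) = 0.95.
q = −ln(1 − 0.95) / 3.665 = 2.9957 / 3.665 = 0.817.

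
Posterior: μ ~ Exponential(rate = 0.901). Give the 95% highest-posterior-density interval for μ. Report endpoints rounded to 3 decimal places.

[0.000, 3.325]

The exponential density is strictly decreasing on [0, ∞), so the HPD interval is anchored at 0: [0, q] with P(μ ≤ q) = 0.95.
q = −ln(1 − 0.95) / 0.901 = 2.9957 / 0.901 = 3.325.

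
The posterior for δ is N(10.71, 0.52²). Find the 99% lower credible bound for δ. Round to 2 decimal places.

Need L with P(δ ≥ L) = 0.99: L = 10.71 − z_{0.01}·0.52.
z = 2.326; L = 10.71 − 2.326 × 0.52 = 9.50.

9.50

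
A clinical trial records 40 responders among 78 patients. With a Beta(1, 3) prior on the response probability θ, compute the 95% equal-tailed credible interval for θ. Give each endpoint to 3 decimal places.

[0.393, 0.607]

Posterior: Beta(1+40, 3+38) = Beta(41, 41).
Equal-tailed 95% interval: the 0.025 and 0.975 quantiles of Beta(41, 41).
Posterior mean ≈ 0.500, SD ≈ 0.055; a Normal approximation gives roughly [0.392, 0.608].
Exact: F⁻¹(0.025) = 0.393; F⁻¹(0.975) = 0.607.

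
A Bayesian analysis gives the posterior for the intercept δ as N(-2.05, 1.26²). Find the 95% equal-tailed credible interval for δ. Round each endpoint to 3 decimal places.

The posterior is symmetric, so the 95% equal-tailed interval is δ = -2.05 ± z·1.26 with z = 1.960.
Half-width: 1.960 × 1.26 = 2.470.
-2.05 − 2.470 = -4.520; -2.05 + 2.470 = 0.420.

[-4.520, 0.420]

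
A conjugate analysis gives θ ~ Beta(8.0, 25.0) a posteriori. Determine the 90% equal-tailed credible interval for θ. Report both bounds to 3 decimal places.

[0.131, 0.372]

Posterior: Beta(8.0, 25.0).
Equal-tailed 90% interval: the 0.05 and 0.95 quantiles of Beta(8.0, 25.0).
Posterior mean ≈ 0.242, SD ≈ 0.073; a Normal approximation gives roughly [0.122, 0.363].
Exact: F⁻¹(0.05) = 0.131; F⁻¹(0.95) = 0.372.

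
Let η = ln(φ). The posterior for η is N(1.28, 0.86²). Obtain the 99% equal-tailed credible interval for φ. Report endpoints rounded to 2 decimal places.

On the log scale the 99% interval is 1.28 ± 2.576 × 0.86 = [-0.9352, 3.4952].
Exponentiate: [e^-0.9352, e^3.4952] = [0.39, 32.96].

[0.39, 32.96]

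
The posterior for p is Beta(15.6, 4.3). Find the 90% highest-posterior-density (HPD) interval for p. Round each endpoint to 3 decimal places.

The posterior is unimodal and skewed, so the HPD interval has equal density at both endpoints and is the shortest 90% interval.
Solving f(0.644) = f(0.930) with F(0.930) − F(0.644) = 0.90 gives [0.644, 0.930].
For comparison, the equal-tailed interval is [0.621, 0.914]; the HPD is narrower and shifted toward the mode.

[0.644, 0.930]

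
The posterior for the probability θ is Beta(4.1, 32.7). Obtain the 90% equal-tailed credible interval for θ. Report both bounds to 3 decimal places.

[0.041, 0.206]

Posterior: Beta(4.1, 32.7).
Equal-tailed 90% interval: the 0.05 and 0.95 quantiles of Beta(4.1, 32.7).
Posterior mean ≈ 0.111, SD ≈ 0.051; a Normal approximation gives roughly [0.027, 0.196].
Exact: F⁻¹(0.05) = 0.041; F⁻¹(0.95) = 0.206.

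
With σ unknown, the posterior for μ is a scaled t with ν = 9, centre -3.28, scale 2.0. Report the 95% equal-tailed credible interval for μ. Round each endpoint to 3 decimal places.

The t_9 distribution is symmetric; the 95% interval is -3.28 ± t·2.0 with t_{0.975,9} = 2.262.
Half-width: 2.262 × 2.0 = 4.524.
-3.28 − 4.524 = -7.804; -3.28 + 4.524 = 1.244.

[-7.804, 1.244]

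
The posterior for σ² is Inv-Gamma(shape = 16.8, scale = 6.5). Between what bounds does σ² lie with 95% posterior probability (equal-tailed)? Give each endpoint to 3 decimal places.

[0.253, 0.667]

Inverse-Gamma(16.8, 6.5) quantiles: F⁻¹(0.025) and F⁻¹(0.975).
Equivalently, 1/σ² ~ Gamma(16.8, rate = 6.5); invert its 0.975 and 0.025 quantiles.
Posterior mean ≈ 0.411, SD ≈ 0.107; a Normal approximation gives roughly [0.202, 0.621].
Exact: lower = 0.253; upper = 0.667.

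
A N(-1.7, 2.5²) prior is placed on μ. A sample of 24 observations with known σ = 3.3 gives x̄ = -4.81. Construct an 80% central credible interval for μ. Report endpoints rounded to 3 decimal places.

[-5.433, -3.766]

Posterior precision = 1/2.5² + 24/3.3² = 0.1600 + 2.2039 = 2.3639, so posterior SD = 0.6504.
Posterior mean = (-1.7/2.5² + 24·-4.81/3.3²) / 2.3639 = -4.5995.
Interval: -4.5995 ± 1.282 × 0.6504 → [-5.433, -3.766].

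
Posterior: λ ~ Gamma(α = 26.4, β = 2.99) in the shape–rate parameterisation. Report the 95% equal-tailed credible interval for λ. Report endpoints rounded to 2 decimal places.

Posterior: Gamma(shape 26.4, rate 2.99).
Equal-tailed 95% interval: Gamma(26.4, 2.99) quantiles at 0.025 and 0.975.
Posterior mean ≈ 8.83, SD ≈ 1.72; a Normal approximation gives roughly [5.46, 12.20].
Exact: lower = 5.79; upper = 12.50.

[5.79, 12.50]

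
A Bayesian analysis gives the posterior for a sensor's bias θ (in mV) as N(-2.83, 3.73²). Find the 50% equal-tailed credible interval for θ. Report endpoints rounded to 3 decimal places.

[-5.346, -0.314]

The posterior is symmetric, so the 50% equal-tailed interval is θ = -2.83 ± z·3.73 with z = 0.674.
Half-width: 0.674 × 3.73 = 2.516.
-2.83 − 2.516 = -5.346; -2.83 + 2.516 = -0.314.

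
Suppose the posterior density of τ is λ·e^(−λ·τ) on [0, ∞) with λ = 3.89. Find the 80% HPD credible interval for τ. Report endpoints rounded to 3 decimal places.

[0.000, 0.414]

The exponential density is strictly decreasing on [0, ∞), so the HPD interval is anchored at 0: [0, q] with P(τ ≤ q) = 0.80.
q = −ln(1 − 0.80) / 3.89 = 1.6094 / 3.89 = 0.414.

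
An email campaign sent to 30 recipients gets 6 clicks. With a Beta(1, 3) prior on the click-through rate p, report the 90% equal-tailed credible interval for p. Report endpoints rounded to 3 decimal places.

[0.104, 0.328]

Posterior: Beta(1+6, 3+24) = Beta(7, 27).
Equal-tailed 90% interval: the 0.05 and 0.95 quantiles of Beta(7, 27).
Posterior mean ≈ 0.206, SD ≈ 0.068; a Normal approximation gives roughly [0.093, 0.318].
Exact: F⁻¹(0.05) = 0.104; F⁻¹(0.95) = 0.328.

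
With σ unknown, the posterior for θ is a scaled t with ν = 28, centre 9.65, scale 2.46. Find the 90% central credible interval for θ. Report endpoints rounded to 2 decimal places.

[5.47, 13.83]

The t_28 distribution is symmetric; the 90% interval is 9.65 ± t·2.46 with t_{0.95,28} = 1.701.
Half-width: 1.701 × 2.46 = 4.18.
9.65 − 4.18 = 5.47; 9.65 + 4.18 = 13.83.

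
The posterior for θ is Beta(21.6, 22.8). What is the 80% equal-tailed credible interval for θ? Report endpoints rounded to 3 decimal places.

Posterior: Beta(21.6, 22.8).
Equal-tailed 80% interval: the 0.1 and 0.9 quantiles of Beta(21.6, 22.8).
Posterior mean ≈ 0.486, SD ≈ 0.074; a Normal approximation gives roughly [0.391, 0.582].
Exact: F⁻¹(0.1) = 0.391; F⁻¹(0.9) = 0.582.

[0.391, 0.582]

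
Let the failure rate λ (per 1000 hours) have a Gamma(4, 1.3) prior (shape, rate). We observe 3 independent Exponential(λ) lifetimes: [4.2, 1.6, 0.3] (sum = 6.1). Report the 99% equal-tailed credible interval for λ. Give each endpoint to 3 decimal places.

[0.275, 2.116]

Posterior: Gamma(4+3, 1.3+6.1) = Gamma(7, 7.4) (shape, rate).
Equal-tailed 99% interval: Gamma(7, 7.4) quantiles at 0.005 and 0.995.
Posterior mean ≈ 0.946, SD ≈ 0.358; a Normal approximation gives roughly [0.025, 1.867].
Exact: lower = 0.275; upper = 2.116.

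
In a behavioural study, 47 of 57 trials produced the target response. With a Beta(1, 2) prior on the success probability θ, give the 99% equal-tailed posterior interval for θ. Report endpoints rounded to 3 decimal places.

[0.652, 0.912]

Posterior: Beta(1+47, 2+10) = Beta(48, 12).
Equal-tailed 99% interval: the 0.005 and 0.995 quantiles of Beta(48, 12).
Posterior mean ≈ 0.800, SD ≈ 0.051; a Normal approximation gives roughly [0.668, 0.932].
Exact: F⁻¹(0.005) = 0.652; F⁻¹(0.995) = 0.912.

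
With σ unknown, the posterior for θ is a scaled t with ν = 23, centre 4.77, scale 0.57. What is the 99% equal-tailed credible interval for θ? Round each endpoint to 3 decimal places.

[3.170, 6.370]

The t_23 distribution is symmetric; the 99% interval is 4.77 ± t·0.57 with t_{0.995,23} = 2.807.
Half-width: 2.807 × 0.57 = 1.600.
4.77 − 1.600 = 3.170; 4.77 + 1.600 = 6.370.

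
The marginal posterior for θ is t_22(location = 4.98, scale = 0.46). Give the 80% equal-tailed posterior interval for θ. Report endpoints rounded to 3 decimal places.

[4.372, 5.588]

The t_22 distribution is symmetric; the 80% interval is 4.98 ± t·0.46 with t_{0.9,22} = 1.321.
Half-width: 1.321 × 0.46 = 0.608.
4.98 − 0.608 = 4.372; 4.98 + 0.608 = 5.588.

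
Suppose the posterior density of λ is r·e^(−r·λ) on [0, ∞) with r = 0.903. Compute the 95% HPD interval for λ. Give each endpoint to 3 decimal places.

The exponential density is strictly decreasing on [0, ∞), so the HPD interval is anchored at 0: [0, q] with P(λ ≤ q) = 0.95.
q = −ln(1 − 0.95) / 0.903 = 2.9957 / 0.903 = 3.318.

[0.000, 3.318]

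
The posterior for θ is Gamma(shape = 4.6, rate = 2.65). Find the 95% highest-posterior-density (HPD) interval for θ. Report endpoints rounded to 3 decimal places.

The posterior is unimodal and skewed, so the HPD interval has equal density at both endpoints and is the shortest 95% interval.
Solving f(0.378) = f(3.337) with F(3.337) − F(0.378) = 0.95 gives [0.378, 3.337].
For comparison, the equal-tailed interval is [0.530, 3.645]; the HPD is narrower and shifted toward the mode.

[0.378, 3.337]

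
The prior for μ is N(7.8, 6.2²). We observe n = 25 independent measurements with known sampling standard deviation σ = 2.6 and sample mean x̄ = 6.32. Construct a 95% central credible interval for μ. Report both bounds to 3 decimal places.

[5.315, 7.346]

Posterior precision = 1/6.2² + 25/2.6² = 0.0260 + 3.6982 = 3.7242, so posterior SD = 0.5182.
Posterior mean = (7.8/6.2² + 25·6.32/2.6²) / 3.7242 = 6.3303.
Interval: 6.3303 ± 1.960 × 0.5182 → [5.315, 7.346].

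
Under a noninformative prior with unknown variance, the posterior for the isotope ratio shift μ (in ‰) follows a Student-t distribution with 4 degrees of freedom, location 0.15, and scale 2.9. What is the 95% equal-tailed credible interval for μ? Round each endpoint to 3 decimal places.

[-7.902, 8.202]

The t_4 distribution is symmetric; the 95% interval is 0.15 ± t·2.9 with t_{0.975,4} = 2.776.
Half-width: 2.776 × 2.9 = 8.052.
0.15 − 8.052 = -7.902; 0.15 + 8.052 = 8.202.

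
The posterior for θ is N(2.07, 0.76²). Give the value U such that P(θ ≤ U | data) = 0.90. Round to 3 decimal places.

Need U with P(θ ≤ U) = 0.90: U = 2.07 + z_{0.1}·0.76.
z = 1.282; U = 2.07 + 1.282 × 0.76 = 3.044.

3.044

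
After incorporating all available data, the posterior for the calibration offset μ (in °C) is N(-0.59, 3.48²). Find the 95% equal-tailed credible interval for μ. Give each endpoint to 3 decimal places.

The posterior is symmetric, so the 95% equal-tailed interval is μ = -0.59 ± z·3.48 with z = 1.960.
Half-width: 1.960 × 3.48 = 6.821.
-0.59 − 6.821 = -7.411; -0.59 + 6.821 = 6.231.

[-7.411, 6.231]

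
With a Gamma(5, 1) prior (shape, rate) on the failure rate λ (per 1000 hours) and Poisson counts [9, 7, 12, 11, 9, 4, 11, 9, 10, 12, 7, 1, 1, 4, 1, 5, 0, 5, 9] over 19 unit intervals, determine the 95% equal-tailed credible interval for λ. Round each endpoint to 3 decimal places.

[5.522, 7.772]

Posterior: Gamma(5+127, 1+19) = Gamma(132, 20) (shape, rate).
Equal-tailed 95% interval: Gamma(132, 20) quantiles at 0.025 and 0.975.
Posterior mean ≈ 6.600, SD ≈ 0.574; a Normal approximation gives roughly [5.474, 7.726].
Exact: lower = 5.522; upper = 7.772.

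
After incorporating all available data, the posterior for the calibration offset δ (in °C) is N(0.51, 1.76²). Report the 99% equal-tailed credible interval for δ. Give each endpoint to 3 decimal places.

The posterior is symmetric, so the 99% equal-tailed interval is δ = 0.51 ± z·1.76 with z = 2.576.
Half-width: 2.576 × 1.76 = 4.533.
0.51 − 4.533 = -4.023; 0.51 + 4.533 = 5.043.

[-4.023, 5.043]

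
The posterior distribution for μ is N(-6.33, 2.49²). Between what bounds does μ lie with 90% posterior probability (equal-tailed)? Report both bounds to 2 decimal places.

[-10.43, -2.23]

The posterior is symmetric, so the 90% equal-tailed interval is μ = -6.33 ± z·2.49 with z = 1.645.
Half-width: 1.645 × 2.49 = 4.10.
-6.33 − 4.10 = -10.43; -6.33 + 4.10 = -2.23.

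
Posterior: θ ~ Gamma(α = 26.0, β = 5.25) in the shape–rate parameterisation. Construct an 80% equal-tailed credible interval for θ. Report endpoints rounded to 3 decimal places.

[3.756, 6.231]

Posterior: Gamma(shape 26.0, rate 5.25).
Equal-tailed 80% interval: Gamma(26.0, 5.25) quantiles at 0.1 and 0.9.
Posterior mean ≈ 4.952, SD ≈ 0.971; a Normal approximation gives roughly [3.708, 6.197].
Exact: lower = 3.756; upper = 6.231.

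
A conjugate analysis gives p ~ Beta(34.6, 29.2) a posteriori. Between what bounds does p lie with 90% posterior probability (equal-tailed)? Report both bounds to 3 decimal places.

[0.440, 0.643]

Posterior: Beta(34.6, 29.2).
Equal-tailed 90% interval: the 0.05 and 0.95 quantiles of Beta(34.6, 29.2).
Posterior mean ≈ 0.542, SD ≈ 0.062; a Normal approximation gives roughly [0.441, 0.644].
Exact: F⁻¹(0.05) = 0.440; F⁻¹(0.95) = 0.643.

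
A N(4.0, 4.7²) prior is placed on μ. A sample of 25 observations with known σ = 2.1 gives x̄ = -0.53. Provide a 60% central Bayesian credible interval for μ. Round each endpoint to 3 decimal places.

Posterior precision = 1/4.7² + 25/2.1² = 0.0453 + 5.6689 = 5.7142, so posterior SD = 0.4183.
Posterior mean = (4.0/4.7² + 25·-0.53/2.1²) / 5.7142 = -0.4941.
Interval: -0.4941 ± 0.842 × 0.4183 → [-0.846, -0.142].

[-0.846, -0.142]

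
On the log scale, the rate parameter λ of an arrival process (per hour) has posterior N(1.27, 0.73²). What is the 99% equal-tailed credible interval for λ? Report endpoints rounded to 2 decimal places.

On the log scale the 99% interval is 1.27 ± 2.576 × 0.73 = [-0.6104, 3.1504].
Exponentiate: [e^-0.6104, e^3.1504] = [0.54, 23.34].

[0.54, 23.34]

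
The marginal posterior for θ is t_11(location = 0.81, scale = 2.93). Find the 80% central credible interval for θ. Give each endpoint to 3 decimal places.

The t_11 distribution is symmetric; the 80% interval is 0.81 ± t·2.93 with t_{0.9,11} = 1.363.
Half-width: 1.363 × 2.93 = 3.995.
0.81 − 3.995 = -3.185; 0.81 + 3.995 = 4.805.

[-3.185, 4.805]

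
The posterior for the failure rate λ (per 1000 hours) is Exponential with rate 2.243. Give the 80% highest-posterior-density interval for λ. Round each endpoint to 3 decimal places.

The exponential density is strictly decreasing on [0, ∞), so the HPD interval is anchored at 0: [0, q] with P(λ ≤ q) = 0.80.
q = −ln(1 − 0.80) / 2.243 = 1.6094 / 2.243 = 0.718.

[0.000, 0.718]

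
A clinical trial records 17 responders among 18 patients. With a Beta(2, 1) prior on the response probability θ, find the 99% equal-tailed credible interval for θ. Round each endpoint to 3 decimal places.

Posterior: Beta(2+17, 1+1) = Beta(19, 2).
Equal-tailed 99% interval: the 0.005 and 0.995 quantiles of Beta(19, 2).
Posterior mean ≈ 0.905, SD ≈ 0.063; a Normal approximation gives roughly [0.744, 1.066].
Exact: F⁻¹(0.005) = 0.683; F⁻¹(0.995) = 0.995.

[0.683, 0.995]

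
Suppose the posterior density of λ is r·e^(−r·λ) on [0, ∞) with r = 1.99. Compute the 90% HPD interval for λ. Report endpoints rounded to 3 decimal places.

[0.000, 1.157]

The exponential density is strictly decreasing on [0, ∞), so the HPD interval is anchored at 0: [0, q] with P(λ ≤ q) = 0.90.
q = −ln(1 − 0.90) / 1.99 = 2.3026 / 1.99 = 1.157.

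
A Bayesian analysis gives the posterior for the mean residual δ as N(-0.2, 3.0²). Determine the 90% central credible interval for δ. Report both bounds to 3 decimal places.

[-5.135, 4.735]

The posterior is symmetric, so the 90% equal-tailed interval is δ = -0.2 ± z·3.0 with z = 1.645.
Half-width: 1.645 × 3.0 = 4.935.
-0.2 − 4.935 = -5.135; -0.2 + 4.935 = 4.735.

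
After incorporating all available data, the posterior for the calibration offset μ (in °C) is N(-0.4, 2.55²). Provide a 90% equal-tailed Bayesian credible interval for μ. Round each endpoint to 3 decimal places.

[-4.594, 3.794]

The posterior is symmetric, so the 90% equal-tailed interval is μ = -0.4 ± z·2.55 with z = 1.645.
Half-width: 1.645 × 2.55 = 4.194.
-0.4 − 4.194 = -4.594; -0.4 + 4.194 = 3.794.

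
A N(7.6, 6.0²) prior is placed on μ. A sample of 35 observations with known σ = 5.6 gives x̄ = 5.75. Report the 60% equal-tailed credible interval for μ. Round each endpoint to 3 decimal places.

[5.008, 6.582]

Posterior precision = 1/6.0² + 35/5.6² = 0.0278 + 1.1161 = 1.1438, so posterior SD = 0.9350.
Posterior mean = (7.6/6.0² + 35·5.75/5.6²) / 1.1438 = 5.7949.
Interval: 5.7949 ± 0.842 × 0.9350 → [5.008, 6.582].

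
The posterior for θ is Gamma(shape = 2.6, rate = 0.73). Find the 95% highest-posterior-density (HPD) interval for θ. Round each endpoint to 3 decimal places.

[0.241, 7.889]

The posterior is unimodal and skewed, so the HPD interval has equal density at both endpoints and is the shortest 95% interval.
Solving f(0.241) = f(7.889) with F(7.889) − F(0.241) = 0.95 gives [0.241, 7.889].
For comparison, the equal-tailed interval is [0.622, 9.014]; the HPD is narrower and shifted toward the mode.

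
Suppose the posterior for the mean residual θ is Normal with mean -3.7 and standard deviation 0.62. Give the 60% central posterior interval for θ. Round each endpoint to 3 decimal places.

[-4.222, -3.178]

The posterior is symmetric, so the 60% equal-tailed interval is θ = -3.7 ± z·0.62 with z = 0.842.
Half-width: 0.842 × 0.62 = 0.522.
-3.7 − 0.522 = -4.222; -3.7 + 0.522 = -3.178.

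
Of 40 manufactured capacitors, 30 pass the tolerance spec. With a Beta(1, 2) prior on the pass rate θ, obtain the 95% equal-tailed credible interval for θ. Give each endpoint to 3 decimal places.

[0.580, 0.843]

Posterior: Beta(1+30, 2+10) = Beta(31, 12).
Equal-tailed 95% interval: the 0.025 and 0.975 quantiles of Beta(31, 12).
Posterior mean ≈ 0.721, SD ≈ 0.068; a Normal approximation gives roughly [0.588, 0.853].
Exact: F⁻¹(0.025) = 0.580; F⁻¹(0.975) = 0.843.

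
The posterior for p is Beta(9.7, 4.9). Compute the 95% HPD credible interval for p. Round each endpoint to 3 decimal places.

[0.431, 0.886]

The posterior is unimodal and skewed, so the HPD interval has equal density at both endpoints and is the shortest 95% interval.
Solving f(0.431) = f(0.886) with F(0.886) − F(0.431) = 0.95 gives [0.431, 0.886].
For comparison, the equal-tailed interval is [0.413, 0.873]; the HPD is narrower and shifted toward the mode.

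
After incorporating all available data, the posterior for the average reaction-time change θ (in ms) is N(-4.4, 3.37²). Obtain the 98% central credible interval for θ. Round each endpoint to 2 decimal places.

The posterior is symmetric, so the 98% equal-tailed interval is θ = -4.4 ± z·3.37 with z = 2.326.
Half-width: 2.326 × 3.37 = 7.84.
-4.4 − 7.84 = -12.24; -4.4 + 7.84 = 3.44.

[-12.24, 3.44]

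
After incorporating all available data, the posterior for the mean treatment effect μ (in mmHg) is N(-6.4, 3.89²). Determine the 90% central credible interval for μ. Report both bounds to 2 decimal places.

[-12.80, 0.00]

The posterior is symmetric, so the 90% equal-tailed interval is μ = -6.4 ± z·3.89 with z = 1.645.
Half-width: 1.645 × 3.89 = 6.40.
-6.4 − 6.40 = -12.80; -6.4 + 6.40 = 0.00.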